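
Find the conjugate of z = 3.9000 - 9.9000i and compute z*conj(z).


z_bar = 3.9000 + 9.9000i
z*z_bar = 3.9^2 + (-9.9)^2 = 15.21 + 98.01 = 113.22

z_bar = 3.9000 + 9.9000i, z*z_bar = 113.22


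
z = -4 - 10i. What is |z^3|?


|z| = sqrt(16+100) = sqrt(116) = 10.7703
|z^3| = |z|^3 = (sqrt(116))^3 = 116*sqrt(116)

|z^3| = 116*sqrt(116) ≈ 1249.3582


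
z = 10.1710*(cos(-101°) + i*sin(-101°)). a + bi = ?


a = 10.1710*cos(-101°) = 10.1710*(-0.19081) = -1.9407
b = 10.1710*sin(-101°) = 10.1710*(-0.981627) = -9.9841

-1.9407 - 9.9841i


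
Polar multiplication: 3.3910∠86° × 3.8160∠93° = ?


r = 3.3910 * 3.8160 = 12.9401
theta = 86° + 93° = 179° = 179° (mod 360)

12.9401 cis(179°)


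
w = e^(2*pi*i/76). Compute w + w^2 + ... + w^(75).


With w = e^(2*pi*i/76), all 76 of the 76th roots of unity w^0 = 1, w, ..., w^(75) sum to 0: 1 + w + ... + w^(75) = (1 - w^76)/(1 - w) = 0 since w^76 = 1, w ≠ 1.
Removing the root 1: w + w^2 + ... + w^(75) = 0 - 1 = -1

Sum = -1


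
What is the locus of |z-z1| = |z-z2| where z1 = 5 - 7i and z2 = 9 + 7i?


Equal distances means the locus is the perpendicular bisector of z1 and z2.
Midpoint = ((5+9)/2, (-7+7)/2) = (7.0000, 0)

Perpendicular bisector through (7.0000, 0)


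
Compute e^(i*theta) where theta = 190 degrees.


cos(190°) = -0.9848
sin(190°) = -0.1736

e^(i*190°) = -0.9848 - 0.1736i


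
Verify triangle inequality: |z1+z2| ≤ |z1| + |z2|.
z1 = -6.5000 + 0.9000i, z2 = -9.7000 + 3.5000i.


|z1| = sqrt((-6.5)^2 + 0.9^2) = sqrt(43.06) = 6.5620
|z2| = sqrt((-9.7)^2 + 3.5^2) = sqrt(106.34) = 10.3121
z1+z2 = -16.2000 + 4.4000i
|z1+z2| = sqrt(281.8) = 16.7869
|z1|+|z2| = 6.5620 + 10.3121 = 16.8741

|z1+z2| = 16.7869 ≤ |z1|+|z2| = 16.8741 (verified)


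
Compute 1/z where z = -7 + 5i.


|z|^2 = 49+25 = 74
1/z = (-7 - 5i)/74

1/z = -0.0946 - 0.0676i


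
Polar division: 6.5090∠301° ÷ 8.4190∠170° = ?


r = 6.5090 / 8.4190 = 0.7731
theta = 301° - 170° = 131° = 131° (mod 360)

0.7731 cis(131°)


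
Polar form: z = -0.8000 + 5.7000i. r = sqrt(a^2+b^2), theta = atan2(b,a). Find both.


r = sqrt(0.64+32.49) = sqrt(33.13) = 5.7559
theta = atan2(5.7, -0.8) = 97.9893 degrees

r = 5.7559, theta = 97.9893 degrees


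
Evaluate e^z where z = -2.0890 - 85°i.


e^-2.0890 = 0.1238
cos(-85°) = 0.0872
sin(-85°) = -0.9962
Real = 0.1238*0.0872 = 0.0108
Imag = 0.1238*(-0.9962) = -0.1233

0.0108 - 0.1233i


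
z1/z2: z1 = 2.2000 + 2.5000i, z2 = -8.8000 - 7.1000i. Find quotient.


Conjugate of z2 = -8.8000 + 7.1000i
Numerator: (2.2000 + 2.5000i)(-8.8000 + 7.1000i) = -37.1100 - 6.3800i
Denominator: (-8.8)^2 + (-7.1)^2 = 127.85
Result = (-37.1100 - 6.3800i)/127.85

-0.2903 - 0.0499i


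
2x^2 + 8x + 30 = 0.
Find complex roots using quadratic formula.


disc = 8^2 - 4*2*30 = 64 - 240 = -176
sqrt(|disc|) = sqrt(176) = 13.2665
Real part = -8/(2*2) = -2.0000
Imag part = 13.2665/(2*2) = 3.3166

-2.0000 ± 3.3166i


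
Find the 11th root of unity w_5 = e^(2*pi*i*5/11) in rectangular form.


Angle = 360*5/11 = 163.6364°
a = cos(163.6364°) = -0.9595
b = sin(163.6364°) = 0.2817

-0.9595 + 0.2817i


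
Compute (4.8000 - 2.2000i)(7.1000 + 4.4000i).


Real = 4.8*7.1 - (-2.2)*4.4 = 34.08 - (-9.68) = 43.76
Imag = 4.8*4.4 + 7.1*(-2.2) = 21.12 - (15.62) = 5.5

43.7600 + 5.5000i


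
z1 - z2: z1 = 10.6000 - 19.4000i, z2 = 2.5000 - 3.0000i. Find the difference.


Real: 10.6 - 2.5 = 8.1
Imag: -19.4 + 3 = -16.4

8.1000 - 16.4000i


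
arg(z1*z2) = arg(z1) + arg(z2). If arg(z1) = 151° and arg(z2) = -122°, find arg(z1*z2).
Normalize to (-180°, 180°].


arg(z1*z2) = 151° - 122° = 29°
Normalized to (-180°, 180°]: 29°

29°


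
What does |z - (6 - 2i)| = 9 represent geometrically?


|z - z0| = r is a circle with center z0 and radius r.
Center = (6, -2), radius = 9

Circle with center (6, -2) and radius 9


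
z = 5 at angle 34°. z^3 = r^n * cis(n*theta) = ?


r^3 = 5^3 = 125
n*theta = 3*34° = 102° = 102° (mod 360)
a = 125*cos(102°) = -25.9890
b = 125*sin(102°) = 122.2685

125 cis(102°) = -25.9890 + 122.2685i


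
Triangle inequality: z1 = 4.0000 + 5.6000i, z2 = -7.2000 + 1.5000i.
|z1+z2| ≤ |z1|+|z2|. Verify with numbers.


|z1| = sqrt(4^2 + 5.6^2) = sqrt(47.36) = 6.8819
|z2| = sqrt((-7.2)^2 + 1.5^2) = sqrt(54.09) = 7.3546
z1+z2 = -3.2000 + 7.1000i
|z1+z2| = sqrt(60.65) = 7.7878
|z1|+|z2| = 6.8819 + 7.3546 = 14.2365

|z1+z2| = 7.7878 ≤ |z1|+|z2| = 14.2365 (verified)


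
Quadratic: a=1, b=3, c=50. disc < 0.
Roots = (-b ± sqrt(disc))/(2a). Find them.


disc = 3^2 - 4*1*50 = 9 - 200 = -191
sqrt(|disc|) = sqrt(191) = 13.8203
Real part = -3/(2*1) = -1.5000
Imag part = 13.8203/(2*1) = 6.9101

-1.5000 ± 6.9101i


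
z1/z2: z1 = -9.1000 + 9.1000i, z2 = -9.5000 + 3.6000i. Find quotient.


Conjugate of z2 = -9.5000 - 3.6000i
Numerator: (-9.1000 + 9.1000i)(-9.5000 - 3.6000i) = 119.2100 - 53.6900i
Denominator: (-9.5)^2 + 3.6^2 = 103.21
Result = (119.2100 - 53.6900i)/103.21

1.1550 - 0.5202i


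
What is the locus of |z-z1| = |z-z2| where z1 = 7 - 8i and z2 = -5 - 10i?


Equal distances means the locus is the perpendicular bisector of z1 and z2.
Midpoint = ((7+(-5))/2, (-8+(-10))/2) = (1.0000, -9.0000)

Perpendicular bisector through (1.0000, -9.0000)


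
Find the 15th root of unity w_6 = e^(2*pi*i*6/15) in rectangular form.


Angle = 360*6/15 = 144°
a = cos(144°) = -0.8090
b = sin(144°) = 0.5878

-0.8090 + 0.5878i


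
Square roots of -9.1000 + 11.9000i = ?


|z| = sqrt(82.81+141.61) = 14.9807
sqrt((|z|+a)/2) = sqrt((14.9807+(-9.1))/2) = sqrt(2.9403) = 1.7147
sqrt((|z|-a)/2) = sqrt((14.9807-(-9.1))/2) = sqrt(12.0403) = 3.4699

±(1.7147 + 3.4699i) i.e. 1.7147 + 3.4699i and -1.7147 - 3.4699i


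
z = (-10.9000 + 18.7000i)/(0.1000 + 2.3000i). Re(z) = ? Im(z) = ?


Multiply by conjugate: (-10.9000 + 18.7000i)(0.1000 - 2.3000i) / (0.1^2 + 2.3^2)
Numerator real = -10.9*0.1 + 18.7*2.3 = 41.92
Numerator imag = 18.7*0.1 - (-10.9)*2.3 = 26.94
Denominator = 5.3
Re(z) = 41.92/5.3 = 7.9094
Im(z) = 26.94/5.3 = 5.0830

Re(z) = 7.9094, Im(z) = 5.0830


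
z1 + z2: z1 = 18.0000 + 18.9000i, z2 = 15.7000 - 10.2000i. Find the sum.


Real: 18 + 15.7 = 33.7
Imag: 18.9 - 10.2 = 8.7

33.7000 + 8.7000i


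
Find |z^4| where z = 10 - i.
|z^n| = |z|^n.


|z| = sqrt(100+1) = sqrt(101) = 10.0499
|z^4| = |z|^4 = (sqrt(101))^4 = 101^2 = 10201

|z^4| = 10201


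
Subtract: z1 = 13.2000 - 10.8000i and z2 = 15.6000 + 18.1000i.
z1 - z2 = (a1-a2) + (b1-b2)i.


Real: 13.2 - 15.6 = -2.4
Imag: -10.8 - 18.1 = -28.9

-2.4000 - 28.9000i


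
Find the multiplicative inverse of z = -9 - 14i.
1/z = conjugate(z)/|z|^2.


|z|^2 = 81+196 = 277
1/z = (-9 + 14i)/277

1/z = -0.0325 + 0.0505i


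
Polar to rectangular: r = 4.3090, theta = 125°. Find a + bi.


a = 4.3090*cos(125°) = 4.3090*(-0.573576) = -2.4715
b = 4.3090*sin(125°) = 4.3090*0.81915 = 3.5297

-2.4715 + 3.5297i


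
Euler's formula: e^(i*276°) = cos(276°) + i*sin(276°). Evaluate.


cos(276°) = 0.1045
sin(276°) = -0.9945

e^(i*276°) = 0.1045 - 0.9945i


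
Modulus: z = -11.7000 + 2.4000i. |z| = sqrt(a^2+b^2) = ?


|z| = sqrt((-11.7)^2 + 2.4^2) = sqrt(136.89 + 5.76) = sqrt(142.65) = 11.9436

|z| = 11.9436


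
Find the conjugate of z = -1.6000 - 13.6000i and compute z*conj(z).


z_bar = -1.6000 + 13.6000i
z*z_bar = (-1.6)^2 + (-13.6)^2 = 2.56 + 184.96 = 187.52

z_bar = -1.6000 + 13.6000i, z*z_bar = 187.52


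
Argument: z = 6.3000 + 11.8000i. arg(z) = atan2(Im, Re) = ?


Re = 6.3, Im = 11.8
arg = atan2(11.8, 6.3) = 61.9023 degrees

arg(z) = 61.9023 degrees


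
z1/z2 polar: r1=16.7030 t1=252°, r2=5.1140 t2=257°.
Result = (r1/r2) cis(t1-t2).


r = 16.7030 / 5.1140 = 3.2661
theta = 252° - 257° = -5° = 355° (mod 360)

3.2661 cis(355°)


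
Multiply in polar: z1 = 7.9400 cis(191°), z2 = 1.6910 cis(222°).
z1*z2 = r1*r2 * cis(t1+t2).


r = 7.9400 * 1.6910 = 13.4265
theta = 191° + 222° = 413° = 53° (mod 360)

13.4265 cis(53°)


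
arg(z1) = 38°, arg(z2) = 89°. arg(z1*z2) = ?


arg(z1*z2) = 38° + 89° = 127°
Normalized to (-180°, 180°]: 127°

127°


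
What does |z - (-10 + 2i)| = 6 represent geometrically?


|z - z0| = r is a circle with center z0 and radius r.
Center = (-10, 2), radius = 6

Circle with center (-10, 2) and radius 6


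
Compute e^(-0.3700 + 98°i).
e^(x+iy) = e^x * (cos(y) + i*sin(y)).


e^-0.3700 = 0.6907
cos(98°) = -0.1392
sin(98°) = 0.9903
Real = 0.6907*(-0.1392) = -0.0961
Imag = 0.6907*0.9903 = 0.6840

-0.0961 + 0.6840i


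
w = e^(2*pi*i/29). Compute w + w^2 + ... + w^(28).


With w = e^(2*pi*i/29), all 29 of the 29th roots of unity w^0 = 1, w, ..., w^(28) sum to 0: 1 + w + ... + w^(28) = (1 - w^29)/(1 - w) = 0 since w^29 = 1, w ≠ 1.
Removing the root 1: w + w^2 + ... + w^(28) = 0 - 1 = -1

Sum = -1


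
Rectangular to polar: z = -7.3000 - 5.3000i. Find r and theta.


r = sqrt(53.29+28.09) = sqrt(81.38) = 9.0211
theta = atan2(-5.3, -7.3) = -144.0193 degrees

r = 9.0211, theta = -144.0193 degrees


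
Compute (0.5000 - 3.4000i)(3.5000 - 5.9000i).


Real = 0.5*3.5 - (-3.4)*(-5.9) = 1.75 - 20.06 = -18.31
Imag = 0.5*(-5.9) + 3.5*(-3.4) = -2.95 - (11.9) = -14.85

-18.3100 - 14.8500i


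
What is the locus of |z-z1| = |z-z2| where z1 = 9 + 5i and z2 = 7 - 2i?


Equal distances means the locus is the perpendicular bisector of z1 and z2.
Midpoint = ((9+7)/2, (5+(-2))/2) = (8.0000, 1.5000)

Perpendicular bisector through (8.0000, 1.5000)


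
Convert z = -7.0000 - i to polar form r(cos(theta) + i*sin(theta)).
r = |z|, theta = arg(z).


r = sqrt(49+1) = sqrt(50) = 7.0711
theta = atan2(-1, -7) = -171.8699 degrees

r = 7.0711, theta = -171.8699 degrees


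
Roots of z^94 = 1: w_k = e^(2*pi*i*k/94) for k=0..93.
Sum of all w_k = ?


The sum of all 94th roots of unity is 0.
Geometric series: (1 - w^94)/(1 - w) = (1-1)/(1-w) = 0 since w^94 = 1, w ≠ 1.
Alternatively: coefficient of z^93 in z^94 - 1 is 0.

0


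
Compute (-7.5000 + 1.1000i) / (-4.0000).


Conjugate of z2 = -4.0000
Numerator: (-7.5000 + 1.1000i)(-4.0000) = 30.0000 - 4.4000i
Denominator: (-4)^2 + 0^2 = 16
Result = (30.0000 - 4.4000i)/16

1.8750 - 0.2750i


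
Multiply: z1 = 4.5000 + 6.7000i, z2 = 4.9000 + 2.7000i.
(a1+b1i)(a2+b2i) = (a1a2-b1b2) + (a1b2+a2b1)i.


Real = 4.5*4.9 - 6.7*2.7 = 22.05 - 18.09 = 3.96
Imag = 4.5*2.7 + 4.9*6.7 = 12.15 + 32.83 = 44.98

3.9600 + 44.9800i


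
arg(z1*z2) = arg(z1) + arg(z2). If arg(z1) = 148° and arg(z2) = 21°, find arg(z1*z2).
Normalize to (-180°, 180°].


arg(z1*z2) = 148° + 21° = 169°
Normalized to (-180°, 180°]: 169°

169°


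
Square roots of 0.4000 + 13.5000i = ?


|z| = sqrt(0.16+182.25) = 13.5059
sqrt((|z|+a)/2) = sqrt((13.5059+0.4)/2) = sqrt(6.9530) = 2.6368
sqrt((|z|-a)/2) = sqrt((13.5059-0.4)/2) = sqrt(6.5530) = 2.5599

±(2.6368 + 2.5599i) i.e. 2.6368 + 2.5599i and -2.6368 - 2.5599i


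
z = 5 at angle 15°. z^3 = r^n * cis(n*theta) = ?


r^3 = 5^3 = 125
n*theta = 3*15° = 45° = 45° (mod 360)
a = 125*cos(45°) = 88.3883
b = 125*sin(45°) = 88.3883

125 cis(45°) = 88.3883 + 88.3883i


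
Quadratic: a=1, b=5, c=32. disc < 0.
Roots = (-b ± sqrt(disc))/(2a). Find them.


disc = 5^2 - 4*1*32 = 25 - 128 = -103
sqrt(|disc|) = sqrt(103) = 10.1489
Real part = -5/(2*1) = -2.5000
Imag part = 10.1489/(2*1) = 5.0744

-2.5000 ± 5.0744i


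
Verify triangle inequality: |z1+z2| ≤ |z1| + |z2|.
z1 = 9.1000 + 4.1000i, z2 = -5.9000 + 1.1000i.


|z1| = sqrt(9.1^2 + 4.1^2) = sqrt(99.62) = 9.9810
|z2| = sqrt((-5.9)^2 + 1.1^2) = sqrt(36.02) = 6.0017
z1+z2 = 3.2000 + 5.2000i
|z1+z2| = sqrt(37.28) = 6.1057
|z1|+|z2| = 9.9810 + 6.0017 = 15.9827

|z1+z2| = 6.1057 ≤ |z1|+|z2| = 15.9827 (verified)


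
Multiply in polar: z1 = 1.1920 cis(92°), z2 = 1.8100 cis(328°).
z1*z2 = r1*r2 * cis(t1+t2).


r = 1.1920 * 1.8100 = 2.1575
theta = 92° + 328° = 420° = 60° (mod 360)

2.1575 cis(60°)


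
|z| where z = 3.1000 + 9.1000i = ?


|z| = sqrt(3.1^2 + 9.1^2) = sqrt(9.61 + 82.81) = sqrt(92.42) = 9.6135

|z| = 9.6135


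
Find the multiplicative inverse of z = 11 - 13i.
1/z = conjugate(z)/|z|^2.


|z|^2 = 121+169 = 290
1/z = (11 + 13i)/290

1/z = 0.0379 + 0.0448i


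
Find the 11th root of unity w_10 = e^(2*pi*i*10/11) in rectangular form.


Angle = 360*10/11 = 327.2727°
a = cos(327.2727°) = 0.8413
b = sin(327.2727°) = -0.5406

0.8413 - 0.5406i


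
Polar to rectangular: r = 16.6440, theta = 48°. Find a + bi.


a = 16.6440*cos(48°) = 16.6440*0.66913 = 11.1370
b = 16.6440*sin(48°) = 16.6440*0.743145 = 12.3689

11.1370 + 12.3689i


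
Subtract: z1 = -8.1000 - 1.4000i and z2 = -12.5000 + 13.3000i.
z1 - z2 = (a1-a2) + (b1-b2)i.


Real: -8.1 + 12.5 = 4.4
Imag: -1.4 - 13.3 = -14.7

4.4000 - 14.7000i


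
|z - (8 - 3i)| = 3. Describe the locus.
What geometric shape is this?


|z - z0| = r is a circle with center z0 and radius r.
Center = (8, -3), radius = 3

Circle with center (8, -3) and radius 3


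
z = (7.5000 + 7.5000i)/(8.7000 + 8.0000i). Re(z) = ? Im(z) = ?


Multiply by conjugate: (7.5000 + 7.5000i)(8.7000 - 8.0000i) / (8.7^2 + 8^2)
Numerator real = 7.5*8.7 + 7.5*8 = 125.25
Numerator imag = 7.5*8.7 - 7.5*8 = 5.25
Denominator = 139.69
Re(z) = 125.25/139.69 = 0.8966
Im(z) = 5.25/139.69 = 0.0376

Re(z) = 0.8966, Im(z) = 0.0376


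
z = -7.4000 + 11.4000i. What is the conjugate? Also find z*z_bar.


z_bar = -7.4000 - 11.4000i
z*z_bar = (-7.4)^2 + 11.4^2 = 54.76 + 129.96 = 184.72

z_bar = -7.4000 - 11.4000i, z*z_bar = 184.72


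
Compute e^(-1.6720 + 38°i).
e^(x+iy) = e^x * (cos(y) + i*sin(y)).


e^-1.6720 = 0.18787
cos(38°) = 0.788
sin(38°) = 0.6157
Real = 0.18787*0.788 = 0.1480
Imag = 0.18787*0.6157 = 0.1157

0.1480 + 0.1157i


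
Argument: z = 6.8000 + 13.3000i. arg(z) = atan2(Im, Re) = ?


Re = 6.8, Im = 13.3
arg = atan2(13.3, 6.8) = 62.9203 degrees

arg(z) = 62.9203 degrees


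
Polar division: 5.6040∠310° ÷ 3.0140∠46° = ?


r = 5.6040 / 3.0140 = 1.8593
theta = 310° - 46° = 264° = 264° (mod 360)

1.8593 cis(264°)


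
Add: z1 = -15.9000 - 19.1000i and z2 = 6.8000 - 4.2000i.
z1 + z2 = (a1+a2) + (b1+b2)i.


Real: -15.9 + 6.8 = -9.1
Imag: -19.1 - 4.2 = -23.3

-9.1000 - 23.3000i


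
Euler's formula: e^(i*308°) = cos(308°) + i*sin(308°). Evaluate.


cos(308°) = 0.6157
sin(308°) = -0.7880

e^(i*308°) = 0.6157 - 0.7880i


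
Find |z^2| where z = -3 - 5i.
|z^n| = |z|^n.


|z| = sqrt(9+25) = sqrt(34) = 5.8310
|z^2| = |z|^2 = (sqrt(34))^2 = 34

|z^2| = 34


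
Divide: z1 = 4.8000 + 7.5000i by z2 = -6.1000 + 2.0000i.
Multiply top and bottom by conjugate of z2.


Conjugate of z2 = -6.1000 - 2.0000i
Numerator: (4.8000 + 7.5000i)(-6.1000 - 2.0000i) = -14.2800 - 55.3500i
Denominator: (-6.1)^2 + 2^2 = 41.21
Result = (-14.2800 - 55.3500i)/41.21

-0.3465 - 1.3431i


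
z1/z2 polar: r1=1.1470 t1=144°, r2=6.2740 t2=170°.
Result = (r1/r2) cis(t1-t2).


r = 1.1470 / 6.2740 = 0.1828
theta = 144° - 170° = -26° = 334° (mod 360)

0.1828 cis(334°)


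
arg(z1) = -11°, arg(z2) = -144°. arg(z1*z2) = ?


arg(z1*z2) = -11° - 144° = -155°
Normalized to (-180°, 180°]: -155°

-155°


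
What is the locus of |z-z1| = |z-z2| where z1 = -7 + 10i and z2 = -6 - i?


Equal distances means the locus is the perpendicular bisector of z1 and z2.
Midpoint = ((-7+(-6))/2, (10+(-1))/2) = (-6.5000, 4.5000)

Perpendicular bisector through (-6.5000, 4.5000)


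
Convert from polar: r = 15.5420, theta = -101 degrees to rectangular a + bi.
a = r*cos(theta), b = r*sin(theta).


a = 15.5420*cos(-101°) = 15.5420*(-0.19081) = -2.9656
b = 15.5420*sin(-101°) = 15.5420*(-0.981627) = -15.2564

-2.9656 - 15.2564i


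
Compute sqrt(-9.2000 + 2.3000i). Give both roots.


|z| = sqrt(84.64+5.29) = 9.4831
sqrt((|z|+a)/2) = sqrt((9.4831+(-9.2))/2) = sqrt(0.1416) = 0.3763
sqrt((|z|-a)/2) = sqrt((9.4831-(-9.2))/2) = sqrt(9.3416) = 3.0564

±(0.3763 + 3.0564i) i.e. 0.3763 + 3.0564i and -0.3763 - 3.0564i


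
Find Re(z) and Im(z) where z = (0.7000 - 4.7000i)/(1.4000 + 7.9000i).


Multiply by conjugate: (0.7000 - 4.7000i)(1.4000 - 7.9000i) / (1.4^2 + 7.9^2)
Numerator real = 0.7*1.4 - (4.7)*7.9 = -36.15
Numerator imag = -4.7*1.4 - 0.7*7.9 = -12.11
Denominator = 64.37
Re(z) = -36.15/64.37 = -0.5616
Im(z) = -12.11/64.37 = -0.1881

Re(z) = -0.5616, Im(z) = -0.1881


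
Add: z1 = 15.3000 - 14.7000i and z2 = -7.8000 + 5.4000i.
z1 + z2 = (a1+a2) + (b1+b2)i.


Real: 15.3 - 7.8 = 7.5
Imag: -14.7 + 5.4 = -9.3

7.5000 - 9.3000i


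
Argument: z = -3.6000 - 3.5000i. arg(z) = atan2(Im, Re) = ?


Re = -3.6, Im = -3.5
arg = atan2(-3.5, -3.6) = -135.8069 degrees

arg(z) = -135.8069 degrees


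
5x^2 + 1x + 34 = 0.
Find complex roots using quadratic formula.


disc = 1^2 - 4*5*34 = 1 - 680 = -679
sqrt(|disc|) = sqrt(679) = 26.0576
Real part = -1/(2*5) = -0.1000
Imag part = 26.0576/(2*5) = 2.6058

-0.1000 ± 2.6058i


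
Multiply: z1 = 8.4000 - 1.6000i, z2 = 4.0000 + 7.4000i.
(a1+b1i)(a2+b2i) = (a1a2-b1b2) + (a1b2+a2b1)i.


Real = 8.4*4 - (-1.6)*7.4 = 33.6 - (-11.84) = 45.44
Imag = 8.4*7.4 + 4*(-1.6) = 62.16 - (6.4) = 55.76

45.4400 + 55.7600i


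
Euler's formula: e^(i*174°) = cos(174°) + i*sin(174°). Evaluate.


cos(174°) = -0.9945
sin(174°) = 0.1045

e^(i*174°) = -0.9945 + 0.1045i


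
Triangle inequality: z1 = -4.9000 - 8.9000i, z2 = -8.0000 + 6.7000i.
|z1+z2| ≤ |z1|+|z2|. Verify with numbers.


|z1| = sqrt((-4.9)^2 + (-8.9)^2) = sqrt(103.22) = 10.1597
|z2| = sqrt((-8)^2 + 6.7^2) = sqrt(108.89) = 10.4350
z1+z2 = -12.9000 - 2.2000i
|z1+z2| = sqrt(171.25) = 13.0863
|z1|+|z2| = 10.1597 + 10.4350 = 20.5947

|z1+z2| = 13.0863 ≤ |z1|+|z2| = 20.5947 (verified)


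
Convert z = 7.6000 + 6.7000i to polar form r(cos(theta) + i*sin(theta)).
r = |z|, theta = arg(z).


r = sqrt(57.76+44.89) = sqrt(102.65) = 10.1316
theta = atan2(6.7, 7.6) = 41.3987 degrees

r = 10.1316, theta = 41.3987 degrees


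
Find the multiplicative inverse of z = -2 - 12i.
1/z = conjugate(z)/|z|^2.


|z|^2 = 4+144 = 148
1/z = (-2 + 12i)/148

1/z = -0.0135 + 0.0811i


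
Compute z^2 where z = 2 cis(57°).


r^2 = 2^2 = 4
n*theta = 2*57° = 114° = 114° (mod 360)
a = 4*cos(114°) = -1.6269
b = 4*sin(114°) = 3.6542

4 cis(114°) = -1.6269 + 3.6542i


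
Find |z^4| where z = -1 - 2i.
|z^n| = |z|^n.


|z| = sqrt(1+4) = sqrt(5) = 2.2361
|z^4| = |z|^4 = (sqrt(5))^4 = 5^2 = 25

|z^4| = 25


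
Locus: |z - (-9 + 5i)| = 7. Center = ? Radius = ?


|z - z0| = r is a circle with center z0 and radius r.
Center = (-9, 5), radius = 7

Circle with center (-9, 5) and radius 7


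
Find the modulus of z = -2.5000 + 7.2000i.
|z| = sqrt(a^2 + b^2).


|z| = sqrt((-2.5)^2 + 7.2^2) = sqrt(6.25 + 51.84) = sqrt(58.09) = 7.6217

|z| = 7.6217


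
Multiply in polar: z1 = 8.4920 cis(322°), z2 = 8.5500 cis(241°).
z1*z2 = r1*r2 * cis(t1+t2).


r = 8.4920 * 8.5500 = 72.6066
theta = 322° + 241° = 563° = 203° (mod 360)

72.6066 cis(203°)


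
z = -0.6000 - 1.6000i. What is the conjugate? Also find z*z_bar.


z_bar = -0.6000 + 1.6000i
z*z_bar = (-0.6)^2 + (-1.6)^2 = 0.36 + 2.56 = 2.92

z_bar = -0.6000 + 1.6000i, z*z_bar = 2.92


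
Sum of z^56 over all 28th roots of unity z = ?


The roots are w_k = w^k with w = e^(2*pi*i/28), and (w^k)^56 = (w^56)^k.
So S = 1 + u + u^2 + ... + u^(27) with u = w^56.
56 = 2*28 + 0, so 56 is a multiple of 28 and u = (w^28)^2 = 1.
Every one of the 28 terms equals 1: S = 28

S = 28


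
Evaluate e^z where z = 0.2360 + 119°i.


e^0.2360 = 1.2662
cos(119°) = -0.4848
sin(119°) = 0.8746
Real = 1.2662*(-0.4848) = -0.6139
Imag = 1.2662*0.8746 = 1.1074

-0.6139 + 1.1074i


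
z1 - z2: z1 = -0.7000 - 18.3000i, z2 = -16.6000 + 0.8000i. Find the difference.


Real: -0.7 + 16.6 = 15.9
Imag: -18.3 - 0.8 = -19.1

15.9000 - 19.1000i


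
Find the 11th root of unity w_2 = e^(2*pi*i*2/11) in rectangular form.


Angle = 360*2/11 = 65.4545°
a = cos(65.4545°) = 0.4154
b = sin(65.4545°) = 0.9096

0.4154 + 0.9096i


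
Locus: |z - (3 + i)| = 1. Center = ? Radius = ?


|z - z0| = r is a circle with center z0 and radius r.
Center = (3, 1), radius = 1

Circle with center (3, 1) and radius 1


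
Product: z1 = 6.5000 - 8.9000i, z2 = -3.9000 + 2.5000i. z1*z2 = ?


Real = 6.5*(-3.9) - (-8.9)*2.5 = -25.35 - (-22.25) = -3.1
Imag = 6.5*2.5 - (3.9)*(-8.9) = 16.25 + 34.71 = 50.96

-3.1000 + 50.9600i


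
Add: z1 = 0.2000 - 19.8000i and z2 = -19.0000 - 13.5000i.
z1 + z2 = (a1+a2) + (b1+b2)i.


Real: 0.2 - 19 = -18.8
Imag: -19.8 - 13.5 = -33.3

-18.8000 - 33.3000i


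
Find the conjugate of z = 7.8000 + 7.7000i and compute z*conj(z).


z_bar = 7.8000 - 7.7000i
z*z_bar = 7.8^2 + 7.7^2 = 60.84 + 59.29 = 120.13

z_bar = 7.8000 - 7.7000i, z*z_bar = 120.13


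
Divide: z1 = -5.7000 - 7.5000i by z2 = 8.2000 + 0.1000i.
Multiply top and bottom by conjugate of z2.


Conjugate of z2 = 8.2000 - 0.1000i
Numerator: (-5.7000 - 7.5000i)(8.2000 - 0.1000i) = -47.4900 - 60.9300i
Denominator: 8.2^2 + 0.1^2 = 67.25
Result = (-47.4900 - 60.9300i)/67.25

-0.7062 - 0.9060i


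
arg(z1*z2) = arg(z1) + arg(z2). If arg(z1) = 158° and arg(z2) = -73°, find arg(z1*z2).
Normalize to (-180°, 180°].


arg(z1*z2) = 158° - 73° = 85°
Normalized to (-180°, 180°]: 85°

85°


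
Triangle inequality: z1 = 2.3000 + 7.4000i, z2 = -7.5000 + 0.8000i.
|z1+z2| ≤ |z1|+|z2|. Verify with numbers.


|z1| = sqrt(2.3^2 + 7.4^2) = sqrt(60.05) = 7.7492
|z2| = sqrt((-7.5)^2 + 0.8^2) = sqrt(56.89) = 7.5425
z1+z2 = -5.2000 + 8.2000i
|z1+z2| = sqrt(94.28) = 9.7098
|z1|+|z2| = 7.7492 + 7.5425 = 15.2917

|z1+z2| = 9.7098 ≤ |z1|+|z2| = 15.2917 (verified)


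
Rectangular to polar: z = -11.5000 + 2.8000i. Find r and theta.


r = sqrt(132.25+7.84) = sqrt(140.09) = 11.8360
theta = atan2(2.8, -11.5) = 166.3160 degrees

r = 11.8360, theta = 166.3160 degrees


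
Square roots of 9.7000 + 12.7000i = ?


|z| = sqrt(94.09+161.29) = 15.9806
sqrt((|z|+a)/2) = sqrt((15.9806+9.7)/2) = sqrt(12.8403) = 3.5833
sqrt((|z|-a)/2) = sqrt((15.9806-9.7)/2) = sqrt(3.1403) = 1.7721

±(3.5833 + 1.7721i) i.e. 3.5833 + 1.7721i and -3.5833 - 1.7721i


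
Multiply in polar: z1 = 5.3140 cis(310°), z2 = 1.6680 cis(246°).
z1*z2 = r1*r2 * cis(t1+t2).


r = 5.3140 * 1.6680 = 8.8638
theta = 310° + 246° = 556° = 196° (mod 360)

8.8638 cis(196°)


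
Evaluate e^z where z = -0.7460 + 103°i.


e^-0.7460 = 0.4743
cos(103°) = -0.225
sin(103°) = 0.97437
Real = 0.4743*(-0.225) = -0.1067
Imag = 0.4743*0.97437 = 0.4621

-0.1067 + 0.4621i


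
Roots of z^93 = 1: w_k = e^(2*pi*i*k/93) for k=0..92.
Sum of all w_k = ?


The sum of all 93th roots of unity is 0.
Geometric series: (1 - w^93)/(1 - w) = (1-1)/(1-w) = 0 since w^93 = 1, w ≠ 1.
Alternatively: coefficient of z^92 in z^93 - 1 is 0.

0


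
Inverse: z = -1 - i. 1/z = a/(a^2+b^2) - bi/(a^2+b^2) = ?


|z|^2 = 1+1 = 2
1/z = (-1 + 1i)/2

1/z = -0.5000 + 0.5000i


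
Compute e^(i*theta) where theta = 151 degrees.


cos(151°) = -0.8746
sin(151°) = 0.4848

e^(i*151°) = -0.8746 + 0.4848i


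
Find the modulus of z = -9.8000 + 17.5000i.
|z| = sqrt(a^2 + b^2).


|z| = sqrt((-9.8)^2 + 17.5^2) = sqrt(96.04 + 306.25) = sqrt(402.29) = 20.0572

|z| = 20.0572


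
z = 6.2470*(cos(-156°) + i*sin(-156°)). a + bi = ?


a = 6.2470*cos(-156°) = 6.2470*(-0.91355) = -5.7069
b = 6.2470*sin(-156°) = 6.2470*(-0.40674) = -2.5409

-5.7069 - 2.5409i


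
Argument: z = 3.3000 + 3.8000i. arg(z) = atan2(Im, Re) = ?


Re = 3.3, Im = 3.8
arg = atan2(3.8, 3.3) = 49.0283 degrees

arg(z) = 49.0283 degrees


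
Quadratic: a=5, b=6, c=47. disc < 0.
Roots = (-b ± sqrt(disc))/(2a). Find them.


disc = 6^2 - 4*5*47 = 36 - 940 = -904
sqrt(|disc|) = sqrt(904) = 30.0666
Real part = -6/(2*5) = -0.6000
Imag part = 30.0666/(2*5) = 3.0067

-0.6000 ± 3.0067i


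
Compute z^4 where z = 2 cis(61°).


r^4 = 2^4 = 16
n*theta = 4*61° = 244° = 244° (mod 360)
a = 16*cos(244°) = -7.0139
b = 16*sin(244°) = -14.3807

16 cis(244°) = -7.0139 - 14.3807i


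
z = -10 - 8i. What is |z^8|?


|z| = sqrt(100+64) = sqrt(164) = 12.8062
|z^8| = |z|^8 = (sqrt(164))^8 = 164^4 = 723394816

|z^8| = 723394816


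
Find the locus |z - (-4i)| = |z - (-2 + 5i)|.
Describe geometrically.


Equal distances means the locus is the perpendicular bisector of z1 and z2.
Midpoint = ((0+(-2))/2, (-4+5)/2) = (-1.0000, 0.5000)

Perpendicular bisector through (-1.0000, 0.5000)


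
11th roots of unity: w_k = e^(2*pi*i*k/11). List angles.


The 11th roots of unity are cis(360k/11°) for k=0..10
Angle step = 360/11 = 32.7273°
Primitive root: cis(32.7273°)
Primitive root = 0.8413 + 0.5406i

11 roots at angles: 0°, 32.7273°, 65.4545°, 98.1818°, 130.9091°, 163.6364°, 196.3636°, 229.0909°, 261.8182°, 294.5455°, 327.2727°


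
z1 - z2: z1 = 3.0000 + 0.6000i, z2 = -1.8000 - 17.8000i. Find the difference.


Real: 3 + 1.8 = 4.8
Imag: 0.6 + 17.8 = 18.4

4.8000 + 18.4000i


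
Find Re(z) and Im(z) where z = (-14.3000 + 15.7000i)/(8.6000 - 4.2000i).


Multiply by conjugate: (-14.3000 + 15.7000i)(8.6000 + 4.2000i) / (8.6^2 + (-4.2)^2)
Numerator real = -14.3*8.6 + 15.7*(-4.2) = -188.92
Numerator imag = 15.7*8.6 - (-14.3)*(-4.2) = 74.96
Denominator = 91.6
Re(z) = -188.92/91.6 = -2.0624
Im(z) = 74.96/91.6 = 0.8183

Re(z) = -2.0624, Im(z) = 0.8183


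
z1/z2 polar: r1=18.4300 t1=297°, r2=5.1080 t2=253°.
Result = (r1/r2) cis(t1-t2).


r = 18.4300 / 5.1080 = 3.6081
theta = 297° - 253° = 44° = 44° (mod 360)

3.6081 cis(44°)


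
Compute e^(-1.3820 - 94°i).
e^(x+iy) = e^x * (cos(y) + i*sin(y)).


e^-1.3820 = 0.2511
cos(-94°) = -0.0698
sin(-94°) = -0.9976
Real = 0.2511*(-0.0698) = -0.0175
Imag = 0.2511*(-0.9976) = -0.2505

-0.0175 - 0.2505i


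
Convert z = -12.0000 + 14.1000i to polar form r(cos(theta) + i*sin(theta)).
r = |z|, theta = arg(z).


r = sqrt(144+198.81) = sqrt(342.81) = 18.5151
theta = atan2(14.1, -12) = 130.3999 degrees

r = 18.5151, theta = 130.3999 degrees


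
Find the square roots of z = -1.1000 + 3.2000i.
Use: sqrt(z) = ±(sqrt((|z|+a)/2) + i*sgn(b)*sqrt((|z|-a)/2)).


|z| = sqrt(1.21+10.24) = 3.3838
sqrt((|z|+a)/2) = sqrt((3.3838+(-1.1))/2) = sqrt(1.1419) = 1.0686
sqrt((|z|-a)/2) = sqrt((3.3838-(-1.1))/2) = sqrt(2.2419) = 1.4973

±(1.0686 + 1.4973i) i.e. 1.0686 + 1.4973i and -1.0686 - 1.4973i


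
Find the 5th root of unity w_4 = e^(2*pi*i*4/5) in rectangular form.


Angle = 360*4/5 = 288°
a = cos(288°) = 0.3090
b = sin(288°) = -0.9511

0.3090 - 0.9511i


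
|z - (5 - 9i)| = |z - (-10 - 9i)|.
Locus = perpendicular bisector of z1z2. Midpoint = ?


Equal distances means the locus is the perpendicular bisector of z1 and z2.
Midpoint = ((5+(-10))/2, (-9+(-9))/2) = (-2.5000, -9.0000)

Perpendicular bisector through (-2.5000, -9.0000)


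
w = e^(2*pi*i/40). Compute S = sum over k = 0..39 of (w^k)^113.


The roots are w_k = w^k with w = e^(2*pi*i/40), and (w^k)^113 = (w^113)^k.
So S = 1 + u + u^2 + ... + u^(39) with u = w^113.
113 = 2*40 + 33, so 113 is not a multiple of 40: u = (w^40)^2 * w^33 = w^33 ≠ 1 (w is a primitive 40th root), while u^40 = (w^40)^113 = 1.
Geometric series: S = (1 - u^40)/(1 - u) = (1 - 1)/(1 - u) = 0

S = 0


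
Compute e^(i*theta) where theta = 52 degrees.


cos(52°) = 0.6157
sin(52°) = 0.7880

e^(i*52°) = 0.6157 + 0.7880i


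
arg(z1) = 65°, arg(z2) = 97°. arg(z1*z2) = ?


arg(z1*z2) = 65° + 97° = 162°
Normalized to (-180°, 180°]: 162°

162°


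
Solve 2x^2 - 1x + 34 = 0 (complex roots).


disc = (-1)^2 - 4*2*34 = 1 - 272 = -271
sqrt(|disc|) = sqrt(271) = 16.4621
Real part = 1/(2*2) = 0.2500
Imag part = 16.4621/(2*2) = 4.1155

0.2500 ± 4.1155i


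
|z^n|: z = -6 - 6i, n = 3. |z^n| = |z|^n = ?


|z| = sqrt(36+36) = sqrt(72) = 8.4853
|z^3| = |z|^3 = (sqrt(72))^3 = 72*sqrt(72)

|z^3| = 72*sqrt(72) ≈ 610.9403


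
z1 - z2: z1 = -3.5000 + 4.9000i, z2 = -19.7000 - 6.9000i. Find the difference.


Real: -3.5 + 19.7 = 16.2
Imag: 4.9 + 6.9 = 11.8

16.2000 + 11.8000i


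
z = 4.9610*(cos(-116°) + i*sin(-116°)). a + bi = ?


a = 4.9610*cos(-116°) = 4.9610*(-0.43837) = -2.1748
b = 4.9610*sin(-116°) = 4.9610*(-0.8988) = -4.4589

-2.1748 - 4.4589i


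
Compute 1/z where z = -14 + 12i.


|z|^2 = 196+144 = 340
1/z = (-14 - 12i)/340

1/z = -0.0412 - 0.0353i


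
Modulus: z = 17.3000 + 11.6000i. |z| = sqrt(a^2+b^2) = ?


|z| = sqrt(17.3^2 + 11.6^2) = sqrt(299.29 + 134.56) = sqrt(433.85) = 20.8291

|z| = 20.8291


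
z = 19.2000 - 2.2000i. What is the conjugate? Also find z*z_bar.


z_bar = 19.2000 + 2.2000i
z*z_bar = 19.2^2 + (-2.2)^2 = 368.64 + 4.84 = 373.48

z_bar = 19.2000 + 2.2000i, z*z_bar = 373.48


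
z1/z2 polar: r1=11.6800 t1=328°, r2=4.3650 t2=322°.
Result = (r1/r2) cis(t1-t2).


r = 11.6800 / 4.3650 = 2.6758
theta = 328° - 322° = 6° = 6° (mod 360)

2.6758 cis(6°)


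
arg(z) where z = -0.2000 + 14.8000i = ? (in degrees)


Re = -0.2, Im = 14.8
arg = atan2(14.8, -0.2) = 90.7742 degrees

arg(z) = 90.7742 degrees


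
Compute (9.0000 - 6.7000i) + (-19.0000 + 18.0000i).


Real: 9 - 19 = -10
Imag: -6.7 + 18 = 11.3

-10.0000 + 11.3000i


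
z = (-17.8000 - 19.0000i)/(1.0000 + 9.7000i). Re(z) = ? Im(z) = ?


Multiply by conjugate: (-17.8000 - 19.0000i)(1.0000 - 9.7000i) / (1^2 + 9.7^2)
Numerator real = -17.8*1 - (19)*9.7 = -202.1
Numerator imag = -19*1 - (-17.8)*9.7 = 153.66
Denominator = 95.09
Re(z) = -202.1/95.09 = -2.1254
Im(z) = 153.66/95.09 = 1.6159

Re(z) = -2.1254, Im(z) = 1.6159


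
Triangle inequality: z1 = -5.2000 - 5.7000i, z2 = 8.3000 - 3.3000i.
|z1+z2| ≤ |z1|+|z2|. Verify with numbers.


|z1| = sqrt((-5.2)^2 + (-5.7)^2) = sqrt(59.53) = 7.7156
|z2| = sqrt(8.3^2 + (-3.3)^2) = sqrt(79.78) = 8.9320
z1+z2 = 3.1000 - 9.0000i
|z1+z2| = sqrt(90.61) = 9.5189
|z1|+|z2| = 7.7156 + 8.9320 = 16.6476

|z1+z2| = 9.5189 ≤ |z1|+|z2| = 16.6476 (verified)


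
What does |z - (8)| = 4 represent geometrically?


|z - z0| = r is a circle with center z0 and radius r.
Center = (8, 0), radius = 4

Circle with center (8, 0) and radius 4


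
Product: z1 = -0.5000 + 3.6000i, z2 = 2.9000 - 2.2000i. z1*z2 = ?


Real = -0.5*2.9 - 3.6*(-2.2) = -1.45 - (-7.92) = 6.47
Imag = -0.5*(-2.2) + 2.9*3.6 = 1.1 + 10.44 = 11.54

6.4700 + 11.5400i


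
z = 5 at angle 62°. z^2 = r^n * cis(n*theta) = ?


r^2 = 5^2 = 25
n*theta = 2*62° = 124° = 124° (mod 360)
a = 25*cos(124°) = -13.9798
b = 25*sin(124°) = 20.7259

25 cis(124°) = -13.9798 + 20.7259i


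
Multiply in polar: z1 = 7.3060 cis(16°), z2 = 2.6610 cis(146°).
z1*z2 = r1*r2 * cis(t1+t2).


r = 7.3060 * 2.6610 = 19.4413
theta = 16° + 146° = 162° = 162° (mod 360)

19.4413 cis(162°)


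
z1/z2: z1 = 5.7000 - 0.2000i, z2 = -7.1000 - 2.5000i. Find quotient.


Conjugate of z2 = -7.1000 + 2.5000i
Numerator: (5.7000 - 0.2000i)(-7.1000 + 2.5000i) = -39.9700 + 15.6700i
Denominator: (-7.1)^2 + (-2.5)^2 = 56.66
Result = (-39.9700 + 15.6700i)/56.66

-0.7054 + 0.2766i


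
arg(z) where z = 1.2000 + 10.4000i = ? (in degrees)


Re = 1.2, Im = 10.4
arg = atan2(10.4, 1.2) = 83.4181 degrees

arg(z) = 83.4181 degrees


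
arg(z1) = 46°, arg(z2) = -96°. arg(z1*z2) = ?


arg(z1*z2) = 46° - 96° = -50°
Normalized to (-180°, 180°]: -50°

-50°


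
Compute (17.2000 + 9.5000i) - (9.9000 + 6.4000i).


Real: 17.2 - 9.9 = 7.3
Imag: 9.5 - 6.4 = 3.1

7.3000 + 3.1000i


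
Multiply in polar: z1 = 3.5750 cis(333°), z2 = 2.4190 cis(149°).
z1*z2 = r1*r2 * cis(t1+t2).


r = 3.5750 * 2.4190 = 8.6479
theta = 333° + 149° = 482° = 122° (mod 360)

8.6479 cis(122°)


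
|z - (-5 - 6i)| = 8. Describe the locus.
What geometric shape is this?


|z - z0| = r is a circle with center z0 and radius r.
Center = (-5, -6), radius = 8

Circle with center (-5, -6) and radius 8


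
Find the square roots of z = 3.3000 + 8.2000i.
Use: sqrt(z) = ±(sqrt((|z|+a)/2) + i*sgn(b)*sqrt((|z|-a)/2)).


|z| = sqrt(10.89+67.24) = 8.8391
sqrt((|z|+a)/2) = sqrt((8.8391+3.3)/2) = sqrt(6.0696) = 2.4636
sqrt((|z|-a)/2) = sqrt((8.8391-3.3)/2) = sqrt(2.7696) = 1.6642

±(2.4636 + 1.6642i) i.e. 2.4636 + 1.6642i and -2.4636 - 1.6642i


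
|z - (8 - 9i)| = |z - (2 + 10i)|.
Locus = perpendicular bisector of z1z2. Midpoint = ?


Equal distances means the locus is the perpendicular bisector of z1 and z2.
Midpoint = ((8+2)/2, (-9+10)/2) = (5.0000, 0.5000)

Perpendicular bisector through (5.0000, 0.5000)


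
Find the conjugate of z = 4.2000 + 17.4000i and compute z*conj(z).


z_bar = 4.2000 - 17.4000i
z*z_bar = 4.2^2 + 17.4^2 = 17.64 + 302.76 = 320.4

z_bar = 4.2000 - 17.4000i, z*z_bar = 320.4


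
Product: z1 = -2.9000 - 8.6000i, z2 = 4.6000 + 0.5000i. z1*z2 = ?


Real = -2.9*4.6 - (-8.6)*0.5 = -13.34 - (-4.3) = -9.04
Imag = -2.9*0.5 + 4.6*(-8.6) = -1.45 - (39.56) = -41.01

-9.0400 - 41.0100i


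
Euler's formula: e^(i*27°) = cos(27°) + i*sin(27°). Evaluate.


cos(27°) = 0.8910
sin(27°) = 0.4540

e^(i*27°) = 0.8910 + 0.4540i


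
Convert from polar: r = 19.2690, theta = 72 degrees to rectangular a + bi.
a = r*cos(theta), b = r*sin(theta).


a = 19.2690*cos(72°) = 19.2690*0.309017 = 5.9544
b = 19.2690*sin(72°) = 19.2690*0.951057 = 18.3259

5.9544 + 18.3259i


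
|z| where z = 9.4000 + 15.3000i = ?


|z| = sqrt(9.4^2 + 15.3^2) = sqrt(88.36 + 234.09) = sqrt(322.45) = 17.9569

|z| = 17.9569


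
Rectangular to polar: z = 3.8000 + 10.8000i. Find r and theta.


r = sqrt(14.44+116.64) = sqrt(131.08) = 11.4490
theta = atan2(10.8, 3.8) = 70.6155 degrees

r = 11.4490, theta = 70.6155 degrees


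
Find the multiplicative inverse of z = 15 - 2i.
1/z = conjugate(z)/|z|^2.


|z|^2 = 225+4 = 229
1/z = (15 + 2i)/229

1/z = 0.0655 + 0.0087i


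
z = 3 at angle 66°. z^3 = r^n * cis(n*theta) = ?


r^3 = 3^3 = 27
n*theta = 3*66° = 198° = 198° (mod 360)
a = 27*cos(198°) = -25.6785
b = 27*sin(198°) = -8.3435

27 cis(198°) = -25.6785 - 8.3435i


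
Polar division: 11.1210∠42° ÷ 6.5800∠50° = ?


r = 11.1210 / 6.5800 = 1.6901
theta = 42° - 50° = -8° = 352° (mod 360)

1.6901 cis(352°)


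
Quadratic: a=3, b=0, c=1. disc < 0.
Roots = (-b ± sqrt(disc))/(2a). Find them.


disc = 0^2 - 4*3*1 = 0 - 12 = -12
sqrt(|disc|) = sqrt(12) = 3.4641
Real part = 0/(2*3) = 0
Imag part = 3.4641/(2*3) = 0.5774

0 ± 0.5774i


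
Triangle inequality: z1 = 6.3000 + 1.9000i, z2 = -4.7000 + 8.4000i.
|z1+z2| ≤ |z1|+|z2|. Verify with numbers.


|z1| = sqrt(6.3^2 + 1.9^2) = sqrt(43.3) = 6.5803
|z2| = sqrt((-4.7)^2 + 8.4^2) = sqrt(92.65) = 9.6255
z1+z2 = 1.6000 + 10.3000i
|z1+z2| = sqrt(108.65) = 10.4235
|z1|+|z2| = 6.5803 + 9.6255 = 16.2058

|z1+z2| = 10.4235 ≤ |z1|+|z2| = 16.2058 (verified)


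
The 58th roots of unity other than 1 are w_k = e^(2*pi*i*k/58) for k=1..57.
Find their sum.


With w = e^(2*pi*i/58), all 58 of the 58th roots of unity w^0 = 1, w, ..., w^(57) sum to 0: 1 + w + ... + w^(57) = (1 - w^58)/(1 - w) = 0 since w^58 = 1, w ≠ 1.
Removing the root 1: w + w^2 + ... + w^(57) = 0 - 1 = -1

Sum = -1


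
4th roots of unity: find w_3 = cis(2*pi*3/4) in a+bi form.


Angle = 360*3/4 = 270°
a = cos(270°) = 0
b = sin(270°) = -1.0000

0 - 1.0000i


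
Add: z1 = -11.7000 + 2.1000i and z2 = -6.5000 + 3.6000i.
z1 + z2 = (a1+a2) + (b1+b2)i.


Real: -11.7 - 6.5 = -18.2
Imag: 2.1 + 3.6 = 5.7

-18.2000 + 5.7000i


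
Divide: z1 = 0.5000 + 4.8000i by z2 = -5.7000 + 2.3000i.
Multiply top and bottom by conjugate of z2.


Conjugate of z2 = -5.7000 - 2.3000i
Numerator: (0.5000 + 4.8000i)(-5.7000 - 2.3000i) = 8.1900 - 28.5100i
Denominator: (-5.7)^2 + 2.3^2 = 37.78
Result = (8.1900 - 28.5100i)/37.78

0.2168 - 0.7546i


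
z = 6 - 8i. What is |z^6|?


|z| = sqrt(36+64) = sqrt(100) = 10
|z^6| = |z|^6 = 10^6 = 1000000

|z^6| = 1000000


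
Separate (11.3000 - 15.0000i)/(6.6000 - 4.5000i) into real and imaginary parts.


Multiply by conjugate: (11.3000 - 15.0000i)(6.6000 + 4.5000i) / (6.6^2 + (-4.5)^2)
Numerator real = 11.3*6.6 - (15)*(-4.5) = 142.08
Numerator imag = -15*6.6 - 11.3*(-4.5) = -48.15
Denominator = 63.81
Re(z) = 142.08/63.81 = 2.2266
Im(z) = -48.15/63.81 = -0.7546

Re(z) = 2.2266, Im(z) = -0.7546


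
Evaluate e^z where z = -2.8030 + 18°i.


e^-2.8030 = 0.06063
cos(18°) = 0.9511
sin(18°) = 0.309
Real = 0.06063*0.9511 = 0.0577
Imag = 0.06063*0.309 = 0.0187

0.0577 + 0.0187i


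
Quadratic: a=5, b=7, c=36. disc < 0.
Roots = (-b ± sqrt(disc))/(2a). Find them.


disc = 7^2 - 4*5*36 = 49 - 720 = -671
sqrt(|disc|) = sqrt(671) = 25.9037
Real part = -7/(2*5) = -0.7000
Imag part = 25.9037/(2*5) = 2.5904

-0.7000 ± 2.5904i


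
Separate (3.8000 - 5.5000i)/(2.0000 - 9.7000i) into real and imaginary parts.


Multiply by conjugate: (3.8000 - 5.5000i)(2.0000 + 9.7000i) / (2^2 + (-9.7)^2)
Numerator real = 3.8*2 - (5.5)*(-9.7) = 60.95
Numerator imag = -5.5*2 - 3.8*(-9.7) = 25.86
Denominator = 98.09
Re(z) = 60.95/98.09 = 0.6214
Im(z) = 25.86/98.09 = 0.2636

Re(z) = 0.6214, Im(z) = 0.2636


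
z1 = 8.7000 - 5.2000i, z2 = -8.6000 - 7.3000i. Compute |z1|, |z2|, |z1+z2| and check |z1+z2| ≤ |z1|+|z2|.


|z1| = sqrt(8.7^2 + (-5.2)^2) = sqrt(102.73) = 10.1356
|z2| = sqrt((-8.6)^2 + (-7.3)^2) = sqrt(127.25) = 11.2805
z1+z2 = 0.1000 - 12.5000i
|z1+z2| = sqrt(156.26) = 12.5004
|z1|+|z2| = 10.1356 + 11.2805 = 21.4161

|z1+z2| = 12.5004 ≤ |z1|+|z2| = 21.4161 (verified)


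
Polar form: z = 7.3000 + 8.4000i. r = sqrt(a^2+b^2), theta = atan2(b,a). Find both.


r = sqrt(53.29+70.56) = sqrt(123.85) = 11.1288
theta = atan2(8.4, 7.3) = 49.0078 degrees

r = 11.1288, theta = 49.0078 degrees


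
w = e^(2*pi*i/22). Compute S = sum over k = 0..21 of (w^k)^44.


The roots are w_k = w^k with w = e^(2*pi*i/22), and (w^k)^44 = (w^44)^k.
So S = 1 + u + u^2 + ... + u^(21) with u = w^44.
44 = 2*22 + 0, so 44 is a multiple of 22 and u = (w^22)^2 = 1.
Every one of the 22 terms equals 1: S = 22

S = 22


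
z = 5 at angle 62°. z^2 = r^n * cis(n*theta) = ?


r^2 = 5^2 = 25
n*theta = 2*62° = 124° = 124° (mod 360)
a = 25*cos(124°) = -13.9798
b = 25*sin(124°) = 20.7259

25 cis(124°) = -13.9798 + 20.7259i


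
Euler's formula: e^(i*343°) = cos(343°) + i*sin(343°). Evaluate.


cos(343°) = 0.9563
sin(343°) = -0.2924

e^(i*343°) = 0.9563 - 0.2924i


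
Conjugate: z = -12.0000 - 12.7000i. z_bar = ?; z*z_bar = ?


z_bar = -12.0000 + 12.7000i
z*z_bar = (-12)^2 + (-12.7)^2 = 144 + 161.29 = 305.29

z_bar = -12.0000 + 12.7000i, z*z_bar = 305.29


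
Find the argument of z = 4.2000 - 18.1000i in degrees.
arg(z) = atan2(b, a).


Re = 4.2, Im = -18.1
arg = atan2(-18.1, 4.2) = -76.9360 degrees

arg(z) = -76.9360 degrees


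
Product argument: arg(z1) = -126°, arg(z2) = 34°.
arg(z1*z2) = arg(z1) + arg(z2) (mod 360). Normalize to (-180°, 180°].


arg(z1*z2) = -126° + 34° = -92°
Normalized to (-180°, 180°]: -92°

-92°


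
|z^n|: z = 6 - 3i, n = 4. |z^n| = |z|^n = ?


|z| = sqrt(36+9) = sqrt(45) = 6.7082
|z^4| = |z|^4 = (sqrt(45))^4 = 45^2 = 2025

|z^4| = 2025


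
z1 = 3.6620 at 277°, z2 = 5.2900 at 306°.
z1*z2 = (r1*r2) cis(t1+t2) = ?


r = 3.6620 * 5.2900 = 19.3720
theta = 277° + 306° = 583° = 223° (mod 360)

19.3720 cis(223°)


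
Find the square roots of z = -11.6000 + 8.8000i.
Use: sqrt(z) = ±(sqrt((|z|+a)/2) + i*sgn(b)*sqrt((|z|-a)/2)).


|z| = sqrt(134.56+77.44) = 14.5602
sqrt((|z|+a)/2) = sqrt((14.5602+(-11.6))/2) = sqrt(1.4801) = 1.2166
sqrt((|z|-a)/2) = sqrt((14.5602-(-11.6))/2) = sqrt(13.0801) = 3.6166

±(1.2166 + 3.6166i) i.e. 1.2166 + 3.6166i and -1.2166 - 3.6166i
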